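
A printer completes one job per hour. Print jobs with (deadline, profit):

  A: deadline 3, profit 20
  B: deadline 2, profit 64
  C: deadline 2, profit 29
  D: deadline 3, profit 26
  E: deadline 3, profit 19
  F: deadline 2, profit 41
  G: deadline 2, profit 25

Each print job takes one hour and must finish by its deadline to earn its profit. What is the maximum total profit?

131

Sort by profit descending; place each in the latest free slot ≤ its deadline.
By profit: B(d2,64), F(d2,41), C(d2,29), D(d3,26), G(d2,25), A(d3,20), E(d3,19)
B→slot 2; F→slot 1; C skipped; D→slot 3; G skipped; A skipped; E skipped.
Profit = 41 + 64 + 26 = 131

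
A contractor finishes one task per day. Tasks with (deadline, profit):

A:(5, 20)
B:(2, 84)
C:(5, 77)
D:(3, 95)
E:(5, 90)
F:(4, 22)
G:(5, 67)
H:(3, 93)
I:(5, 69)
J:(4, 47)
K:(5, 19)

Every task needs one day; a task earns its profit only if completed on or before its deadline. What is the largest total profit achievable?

Take jobs in profit order; each goes to the latest open slot no later than its deadline.
By profit: D(d3,95), H(d3,93), E(d5,90), B(d2,84), C(d5,77), I(d5,69), G(d5,67), J(d4,47), F(d4,22), A(d5,20), K(d5,19)
D→slot 3; H→slot 2; E→slot 5; B→slot 1; C→slot 4; I skipped; G skipped; J skipped; F skipped; A skipped; K skipped.
Profit = 84 + 93 + 95 + 77 + 90 = 439

439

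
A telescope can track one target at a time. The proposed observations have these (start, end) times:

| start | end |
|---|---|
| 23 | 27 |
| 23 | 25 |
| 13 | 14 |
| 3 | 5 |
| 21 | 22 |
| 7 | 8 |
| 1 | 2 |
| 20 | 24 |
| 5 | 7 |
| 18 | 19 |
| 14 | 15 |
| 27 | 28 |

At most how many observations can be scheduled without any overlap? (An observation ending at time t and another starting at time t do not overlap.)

10

Greedy by earliest finish: after sorting by end time, pick each interval compatible with the last pick.
Sorted by end: (1,2)  (3,5)  (5,7)  (7,8)  (13,14)  (14,15)  (18,19)  (21,22)  (20,24)  (23,25)  (23,27)  (27,28)
take (1,2); take (3,5); take (5,7); take (7,8); take (13,14); take (14,15); take (18,19); take (21,22); skip (20,24); take (23,25); skip (23,27); take (27,28).
Selected 10 observations.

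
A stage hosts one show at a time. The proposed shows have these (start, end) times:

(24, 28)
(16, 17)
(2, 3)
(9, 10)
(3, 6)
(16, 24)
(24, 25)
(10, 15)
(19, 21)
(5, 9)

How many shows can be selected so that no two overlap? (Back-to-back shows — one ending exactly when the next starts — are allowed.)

7

Sorted by end: (2,3)  (3,6)  (5,9)  (9,10)  (10,15)  (16,17)  (19,21)  (16,24)  (24,25)  (24,28)
take (2,3); take (3,6); take (9,10); take (10,15); take (16,17); take (19,21); take (24,25).
Selected 7 shows.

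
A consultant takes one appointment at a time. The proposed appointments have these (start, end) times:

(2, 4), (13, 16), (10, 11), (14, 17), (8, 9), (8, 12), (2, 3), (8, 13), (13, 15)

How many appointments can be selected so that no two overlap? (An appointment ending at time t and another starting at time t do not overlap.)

By end time: (2,3), (2,4), (8,9), (10,11), (8,12), (8,13), (13,15), (13,16), (14,17).
Pick (2,3); next start ≥ 3 → (8,9); next start ≥ 9 → (10,11); next start ≥ 11 → (13,15).
Selected 4 appointments.

4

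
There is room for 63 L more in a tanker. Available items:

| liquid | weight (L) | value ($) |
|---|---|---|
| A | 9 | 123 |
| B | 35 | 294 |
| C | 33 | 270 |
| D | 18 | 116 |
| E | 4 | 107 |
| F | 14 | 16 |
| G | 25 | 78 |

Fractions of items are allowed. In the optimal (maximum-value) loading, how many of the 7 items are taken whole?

Ratios (sorted): E 26.75, A 13.67, B 8.40, C 8.18, D 6.44, G 3.12, F 1.14
take E (4 @ 107); take A (9 @ 123); take B (35 @ 294); take 15/33 of C → 122.73. Capacity used 63/63.
3 item(s) taken whole; one partial (take 15/33 of C).

3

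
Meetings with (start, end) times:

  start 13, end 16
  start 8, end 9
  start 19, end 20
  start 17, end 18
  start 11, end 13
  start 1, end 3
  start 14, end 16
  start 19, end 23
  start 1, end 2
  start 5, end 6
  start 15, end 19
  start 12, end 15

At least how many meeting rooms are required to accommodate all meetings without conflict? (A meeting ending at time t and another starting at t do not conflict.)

The answer is the maximum number of intervals overlapping at any instant.
starts: [1, 1, 5, 8, 11, 12, 13, 14, 15, 17, 19, 19]
ends:   [2, 3, 6, 9, 13, 15, 16, 16, 18, 19, 20, 23]
s1→1 s1→2 e2→1 e3→0 s5→1 e6→0 s8→1 e9→0 s11→1 s12→2 e13→1 s13→2 s14→3  — peak 3.

3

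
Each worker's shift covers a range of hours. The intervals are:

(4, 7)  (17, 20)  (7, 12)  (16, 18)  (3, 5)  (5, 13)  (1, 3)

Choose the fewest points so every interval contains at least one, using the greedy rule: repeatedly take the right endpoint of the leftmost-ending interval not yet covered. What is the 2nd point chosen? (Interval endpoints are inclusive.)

By right end: [1,3]  [3,5]  [4,7]  [7,12]  [5,13]  [16,18]  [17,20]
[1,3] uncovered → point at 3; [4,7] uncovered → point at 7; [16,18] uncovered → point at 18.
Points: 3, 7, 18 (3 total).

7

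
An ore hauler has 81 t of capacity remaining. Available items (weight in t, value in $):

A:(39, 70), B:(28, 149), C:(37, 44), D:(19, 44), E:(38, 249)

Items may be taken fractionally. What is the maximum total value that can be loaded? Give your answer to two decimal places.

432.74

Ratios (sorted): E 6.55, B 5.32, D 2.32, A 1.79, C 1.19
take E (38 @ 249); take B (28 @ 149); take 15/19 of D → 34.74. Capacity used 81/81.
Total value = 432.74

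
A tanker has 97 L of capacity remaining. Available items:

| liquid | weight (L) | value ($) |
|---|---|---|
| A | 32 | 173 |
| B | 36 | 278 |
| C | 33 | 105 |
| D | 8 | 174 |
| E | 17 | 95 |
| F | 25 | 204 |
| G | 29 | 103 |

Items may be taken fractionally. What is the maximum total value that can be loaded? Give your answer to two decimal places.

Order: D (174/8=21.75) > F (204/25=8.16) > B (278/36=7.72) > E (95/17=5.59) > A (173/32=5.41) > G (103/29=3.55) > C (105/33=3.18)
Fill: take D (8 @ 174) → take F (25 @ 204) → take B (36 @ 278) → take E (17 @ 95) → take 11/32 of A → 59.47; 97/97 used.
Total value = 810.47

810.47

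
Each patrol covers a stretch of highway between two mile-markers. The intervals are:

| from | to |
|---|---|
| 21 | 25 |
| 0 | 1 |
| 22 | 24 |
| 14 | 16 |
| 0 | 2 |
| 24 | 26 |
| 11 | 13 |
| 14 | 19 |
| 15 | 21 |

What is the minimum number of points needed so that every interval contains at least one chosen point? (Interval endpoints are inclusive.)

Process intervals by earliest right end; each time one isn't hit yet, stab at its right endpoint.
By right end: [0,1]  [0,2]  [11,13]  [14,16]  [14,19]  [15,21]  [22,24]  [21,25]  [24,26]
[0,1] uncovered → point at 1; [11,13] uncovered → point at 13; [14,16] uncovered → point at 16; [22,24] uncovered → point at 24.
Points: 1, 13, 16, 24 (4 total).

4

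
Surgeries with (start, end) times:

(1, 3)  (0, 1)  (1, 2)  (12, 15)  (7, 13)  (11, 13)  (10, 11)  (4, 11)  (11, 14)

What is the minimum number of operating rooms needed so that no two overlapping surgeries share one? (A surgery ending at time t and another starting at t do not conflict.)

The answer is the maximum number of intervals overlapping at any instant.
starts: [0, 1, 1, 4, 7, 10, 11, 11, 12]
ends:   [1, 2, 3, 11, 11, 13, 13, 14, 15]
s0→1 e1→0 s1→1 s1→2 e2→1 e3→0 s4→1 s7→2 s10→3 e11→2 e11→1 s11→2 s11→3 s12→4  — peak 4.

4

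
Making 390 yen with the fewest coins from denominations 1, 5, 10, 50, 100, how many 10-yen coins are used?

Greedy: take as many of the largest coin as possible, then repeat with the remainder.
390 = 3×100 + 1×50 + 4×10
Count of 10: 4

4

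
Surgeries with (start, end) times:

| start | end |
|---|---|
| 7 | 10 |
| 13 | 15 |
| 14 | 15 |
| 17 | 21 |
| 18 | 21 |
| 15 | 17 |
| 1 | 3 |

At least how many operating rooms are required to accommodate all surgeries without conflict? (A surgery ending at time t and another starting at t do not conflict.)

2

Count concurrent intervals with a sweep; the peak is the room count.
starts: [1, 7, 13, 14, 15, 17, 18]
ends:   [3, 10, 15, 15, 17, 21, 21]
s1→1 e3→0 s7→1 e10→0 s13→1 s14→2  — peak 2.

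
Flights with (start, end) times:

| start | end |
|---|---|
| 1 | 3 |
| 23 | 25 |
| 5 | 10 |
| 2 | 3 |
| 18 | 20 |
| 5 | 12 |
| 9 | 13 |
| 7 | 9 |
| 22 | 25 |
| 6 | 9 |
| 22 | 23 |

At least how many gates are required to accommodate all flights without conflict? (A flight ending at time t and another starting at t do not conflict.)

The answer is the maximum number of intervals overlapping at any instant.
starts: [1, 2, 5, 5, 6, 7, 9, 18, 22, 22, 23]
ends:   [3, 3, 9, 9, 10, 12, 13, 20, 23, 25, 25]
s1→1 s2→2 e3→1 e3→0 s5→1 s5→2 s6→3 s7→4  — peak 4.

4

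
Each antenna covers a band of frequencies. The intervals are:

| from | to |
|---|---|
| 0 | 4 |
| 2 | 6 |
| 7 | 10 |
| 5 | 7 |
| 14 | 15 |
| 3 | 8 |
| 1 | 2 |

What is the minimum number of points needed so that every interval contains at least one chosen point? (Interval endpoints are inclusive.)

Process intervals by earliest right end; each time one isn't hit yet, stab at its right endpoint.
Sorted: [1,2] [0,4] [2,6] [5,7] [3,8] [7,10] [14,15]
{[1,2],[0,4],[2,6]} hit by 2; {[5,7],[3,8],[7,10]} hit by 7; {[14,15]} hit by 15.
Points: 2, 7, 15 (3 total).

3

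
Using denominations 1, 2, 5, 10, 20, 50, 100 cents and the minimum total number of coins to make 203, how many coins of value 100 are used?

2

Use the largest denomination that fits, subtract, and repeat.
203 − 2×100→3 − 1×2→1 − 1×1→0
Count of 100: 2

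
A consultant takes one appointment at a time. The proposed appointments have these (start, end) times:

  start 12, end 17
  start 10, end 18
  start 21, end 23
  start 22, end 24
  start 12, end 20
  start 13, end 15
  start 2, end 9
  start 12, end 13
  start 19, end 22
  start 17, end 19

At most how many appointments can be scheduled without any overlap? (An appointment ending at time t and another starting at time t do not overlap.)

Sort by end time and greedily take each interval whose start is ≥ the last chosen end.
Sorted by end: (2,9)  (12,13)  (13,15)  (12,17)  (10,18)  (17,19)  (12,20)  (19,22)  (21,23)  (22,24)
take (2,9); take (12,13); take (13,15); skip (10,18); take (17,19); take (19,22); skip (21,23); take (22,24).
Selected 6 appointments.

6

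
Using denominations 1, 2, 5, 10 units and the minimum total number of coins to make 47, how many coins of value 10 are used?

4

47 = 4×10 + 1×5 + 1×2
Count of 10: 4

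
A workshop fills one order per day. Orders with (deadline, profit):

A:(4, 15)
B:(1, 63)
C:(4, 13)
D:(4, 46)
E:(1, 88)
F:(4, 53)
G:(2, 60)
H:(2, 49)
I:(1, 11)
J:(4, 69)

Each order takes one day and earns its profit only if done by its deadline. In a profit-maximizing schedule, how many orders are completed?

4

Profit order: E=88 J=69 B=63 G=60 F=53 H=49 D=46 A=15 C=13 I=11
Assign: E→slot 1, J→slot 4, B skipped, G→slot 2, F→slot 3, H skipped, D skipped, A skipped, C skipped, I skipped.
Slots: [1:E] [2:G] [3:F] [4:J]
4 of 10 scheduled.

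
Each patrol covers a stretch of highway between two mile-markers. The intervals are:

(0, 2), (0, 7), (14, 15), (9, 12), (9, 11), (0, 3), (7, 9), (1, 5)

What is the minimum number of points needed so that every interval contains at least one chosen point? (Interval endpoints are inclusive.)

3

Sorted: [0,2] [0,3] [1,5] [0,7] [7,9] [9,11] [9,12] [14,15]
{[0,2],[0,3],[1,5],[0,7]} hit by 2; {[7,9],[9,11],[9,12]} hit by 9; {[14,15]} hit by 15.
Points: 2, 9, 15 (3 total).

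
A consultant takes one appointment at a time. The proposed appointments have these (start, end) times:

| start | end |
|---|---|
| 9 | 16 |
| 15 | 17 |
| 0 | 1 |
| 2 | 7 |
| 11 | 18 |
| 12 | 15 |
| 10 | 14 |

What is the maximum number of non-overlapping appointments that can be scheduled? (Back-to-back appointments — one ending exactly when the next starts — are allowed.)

4

Sorted by end: (0,1)  (2,7)  (10,14)  (12,15)  (9,16)  (15,17)  (11,18)
take (0,1); take (2,7); take (10,14); skip (9,16); take (15,17).
Selected 4 appointments.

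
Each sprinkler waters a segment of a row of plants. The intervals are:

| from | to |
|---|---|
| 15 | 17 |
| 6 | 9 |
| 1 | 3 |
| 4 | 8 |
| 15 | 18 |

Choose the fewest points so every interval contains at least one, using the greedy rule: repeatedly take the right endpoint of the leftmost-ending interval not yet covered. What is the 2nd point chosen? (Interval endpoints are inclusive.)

8

Sorted: [1,3] [4,8] [6,9] [15,17] [15,18]
{[1,3]} hit by 3; {[4,8],[6,9]} hit by 8; {[15,17],[15,18]} hit by 17.
Points: 3, 8, 17 (3 total).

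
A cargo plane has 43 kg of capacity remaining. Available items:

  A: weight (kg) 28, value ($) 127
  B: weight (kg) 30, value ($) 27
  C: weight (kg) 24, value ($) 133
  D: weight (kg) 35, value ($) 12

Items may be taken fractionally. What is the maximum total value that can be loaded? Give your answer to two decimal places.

Sort by value per unit weight and fill in that order.
Ratios (sorted): C 5.54, A 4.54, B 0.90, D 0.34
take C (24 @ 133); take 19/28 of A → 86.18. Capacity used 43/43.
Total value = 219.18

219.18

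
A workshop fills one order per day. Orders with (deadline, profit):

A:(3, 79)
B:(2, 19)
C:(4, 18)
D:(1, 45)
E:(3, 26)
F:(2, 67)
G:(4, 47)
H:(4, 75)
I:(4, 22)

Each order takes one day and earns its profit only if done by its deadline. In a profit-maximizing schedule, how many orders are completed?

Take jobs in profit order; each goes to the latest open slot no later than its deadline.
By profit: A(d3,79), H(d4,75), F(d2,67), G(d4,47), D(d1,45), E(d3,26), I(d4,22), B(d2,19), C(d4,18)
A→slot 3; H→slot 4; F→slot 2; G→slot 1; D skipped; E skipped; I skipped; B skipped; C skipped.
4 of 9 scheduled.

4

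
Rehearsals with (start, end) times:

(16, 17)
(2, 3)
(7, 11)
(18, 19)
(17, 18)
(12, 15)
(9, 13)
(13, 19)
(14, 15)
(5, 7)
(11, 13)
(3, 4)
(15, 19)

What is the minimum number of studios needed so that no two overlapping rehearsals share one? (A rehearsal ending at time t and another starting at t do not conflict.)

The answer is the maximum number of intervals overlapping at any instant.
Events (time:±→running): 2:+→1 3:-→0 3:+→1 4:-→0 5:+→1 7:-→0 7:+→1 9:+→2 11:-→1 11:+→2 12:+→3 … peak 3.

3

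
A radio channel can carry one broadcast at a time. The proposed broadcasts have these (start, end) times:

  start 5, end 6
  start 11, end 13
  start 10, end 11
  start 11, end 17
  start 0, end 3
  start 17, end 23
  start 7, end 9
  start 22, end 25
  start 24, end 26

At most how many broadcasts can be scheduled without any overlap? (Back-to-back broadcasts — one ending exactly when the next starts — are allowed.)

Sorted by end: (0,3)  (5,6)  (7,9)  (10,11)  (11,13)  (11,17)  (17,23)  (22,25)  (24,26)
take (0,3); take (5,6); take (7,9); take (10,11); take (11,13); take (17,23); skip (22,25); take (24,26).
Selected 7 broadcasts.

7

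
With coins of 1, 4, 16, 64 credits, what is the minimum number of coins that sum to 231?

Greedy: take as many of the largest coin as possible, then repeat with the remainder.
231 = 3×64 + 2×16 + 1×4 + 3×1
Total coins = 3 + 2 + 1 + 3 = 9

9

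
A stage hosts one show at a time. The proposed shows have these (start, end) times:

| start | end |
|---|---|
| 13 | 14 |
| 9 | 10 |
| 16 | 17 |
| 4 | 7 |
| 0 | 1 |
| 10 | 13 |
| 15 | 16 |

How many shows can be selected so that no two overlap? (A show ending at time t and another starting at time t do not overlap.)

Sorted by end: (0,1)  (4,7)  (9,10)  (10,13)  (13,14)  (15,16)  (16,17)
take (0,1); take (4,7); take (9,10); take (10,13); take (13,14); take (15,16); take (16,17).
Selected 7 shows.

7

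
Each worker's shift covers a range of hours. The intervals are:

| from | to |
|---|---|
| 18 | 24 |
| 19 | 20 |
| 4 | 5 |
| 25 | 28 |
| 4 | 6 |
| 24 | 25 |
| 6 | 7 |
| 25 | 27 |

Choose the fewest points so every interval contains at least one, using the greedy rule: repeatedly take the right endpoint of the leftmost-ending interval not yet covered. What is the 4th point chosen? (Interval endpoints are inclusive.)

25

Sorted: [4,5] [4,6] [6,7] [19,20] [18,24] [24,25] [25,27] [25,28]
{[4,5],[4,6]} hit by 5; {[6,7]} hit by 7; {[19,20],[18,24]} hit by 20; {[24,25],[25,27],[25,28]} hit by 25.
Points: 5, 7, 20, 25 (4 total).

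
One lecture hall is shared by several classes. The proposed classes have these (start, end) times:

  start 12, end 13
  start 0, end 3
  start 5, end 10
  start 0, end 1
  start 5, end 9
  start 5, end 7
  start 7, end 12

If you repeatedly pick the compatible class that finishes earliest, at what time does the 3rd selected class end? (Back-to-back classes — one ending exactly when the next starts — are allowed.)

12

Sorted by end: (0,1)  (0,3)  (5,7)  (5,9)  (5,10)  (7,12)  (12,13)
take (0,1); take (5,7); take (7,12); take (12,13).
Selected: (0,1) (5,7) (7,12) (12,13)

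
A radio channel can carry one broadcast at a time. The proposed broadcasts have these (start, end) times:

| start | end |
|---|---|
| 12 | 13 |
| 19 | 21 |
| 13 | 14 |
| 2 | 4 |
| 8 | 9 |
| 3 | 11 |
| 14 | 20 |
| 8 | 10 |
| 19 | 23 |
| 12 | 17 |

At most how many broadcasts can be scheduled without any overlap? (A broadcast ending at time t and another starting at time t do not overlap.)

5

Greedy by earliest finish: after sorting by end time, pick each interval compatible with the last pick.
By end time: (2,4), (8,9), (8,10), (3,11), (12,13), (13,14), (12,17), (14,20), (19,21), (19,23).
Pick (2,4); next start ≥ 4 → (8,9); next start ≥ 9 → (12,13); next start ≥ 13 → (13,14); next start ≥ 14 → (14,20).
Selected 5 broadcasts.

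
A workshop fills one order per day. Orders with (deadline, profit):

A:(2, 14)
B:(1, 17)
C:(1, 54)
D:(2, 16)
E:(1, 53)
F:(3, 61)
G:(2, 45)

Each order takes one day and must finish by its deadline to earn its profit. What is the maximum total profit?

Take jobs in profit order; each goes to the latest open slot no later than its deadline.
Profit order: F=61 C=54 E=53 G=45 B=17 D=16 A=14
Assign: F→slot 3, C→slot 1, E skipped, G→slot 2, B skipped, D skipped, A skipped.
Slots: [1:C] [2:G] [3:F]
Profit = 54 + 45 + 61 = 160

160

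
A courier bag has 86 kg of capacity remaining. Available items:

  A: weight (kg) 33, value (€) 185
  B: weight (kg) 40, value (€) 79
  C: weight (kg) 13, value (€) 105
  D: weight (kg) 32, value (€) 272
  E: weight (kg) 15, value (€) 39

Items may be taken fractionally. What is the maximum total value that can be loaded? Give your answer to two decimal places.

Ratios (sorted): D 8.50, C 8.08, A 5.61, E 2.60, B 1.98
take D (32 @ 272); take C (13 @ 105); take A (33 @ 185); take 8/15 of E → 20.80. Capacity used 86/86.
Total value = 582.80

582.80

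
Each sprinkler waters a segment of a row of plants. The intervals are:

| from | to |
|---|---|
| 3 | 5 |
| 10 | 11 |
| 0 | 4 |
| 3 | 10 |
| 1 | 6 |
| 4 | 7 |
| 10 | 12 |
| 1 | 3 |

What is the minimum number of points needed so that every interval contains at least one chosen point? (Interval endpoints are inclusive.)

3

Sort by right endpoint; whenever an interval is uncovered, place a point at its right end.
Sorted: [1,3] [0,4] [3,5] [1,6] [4,7] [3,10] [10,11] [10,12]
{[1,3],[0,4],[3,5],[1,6]} hit by 3; {[4,7],[3,10]} hit by 7; {[10,11],[10,12]} hit by 11.
Points: 3, 7, 11 (3 total).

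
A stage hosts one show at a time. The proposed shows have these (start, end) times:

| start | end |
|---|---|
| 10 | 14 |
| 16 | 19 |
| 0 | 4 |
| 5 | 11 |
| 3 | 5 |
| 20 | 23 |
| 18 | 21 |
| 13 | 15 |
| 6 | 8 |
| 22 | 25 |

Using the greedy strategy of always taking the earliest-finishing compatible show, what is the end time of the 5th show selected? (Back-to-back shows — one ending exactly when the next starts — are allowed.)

23

Order by finish time; keep every interval that doesn't clash with the previous kept one.
Sorted by end: (0,4)  (3,5)  (6,8)  (5,11)  (10,14)  (13,15)  (16,19)  (18,21)  (20,23)  (22,25)
take (0,4); take (6,8); take (10,14); take (16,19); take (20,23); skip (22,25).
Selected: (0,4) (6,8) (10,14) (16,19) (20,23)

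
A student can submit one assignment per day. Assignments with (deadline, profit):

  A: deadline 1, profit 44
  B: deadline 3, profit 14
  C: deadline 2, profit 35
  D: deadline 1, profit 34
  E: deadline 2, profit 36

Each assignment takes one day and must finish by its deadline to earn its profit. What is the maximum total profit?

94

Take jobs in profit order; each goes to the latest open slot no later than its deadline.
Profit order: A=44 E=36 C=35 D=34 B=14
Assign: A→slot 1, E→slot 2, C skipped, D skipped, B→slot 3.
Slots: [1:A] [2:E] [3:B]
Profit = 44 + 36 + 14 = 94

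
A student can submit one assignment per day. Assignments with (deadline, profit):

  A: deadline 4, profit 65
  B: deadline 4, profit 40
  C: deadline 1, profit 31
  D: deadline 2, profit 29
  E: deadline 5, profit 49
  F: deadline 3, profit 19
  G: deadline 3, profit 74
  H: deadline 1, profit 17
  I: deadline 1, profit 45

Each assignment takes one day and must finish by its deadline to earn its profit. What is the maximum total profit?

Sort by profit descending; place each in the latest free slot ≤ its deadline.
By profit: G(d3,74), A(d4,65), E(d5,49), I(d1,45), B(d4,40), C(d1,31), D(d2,29), F(d3,19), H(d1,17)
G→slot 3; A→slot 4; E→slot 5; I→slot 1; B→slot 2; C skipped; D skipped; F skipped; H skipped.
Profit = 45 + 40 + 74 + 65 + 49 = 273

273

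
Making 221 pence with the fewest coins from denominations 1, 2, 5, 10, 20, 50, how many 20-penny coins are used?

221 − 4×50→21 − 1×20→1 − 1×1→0
Count of 20: 1

1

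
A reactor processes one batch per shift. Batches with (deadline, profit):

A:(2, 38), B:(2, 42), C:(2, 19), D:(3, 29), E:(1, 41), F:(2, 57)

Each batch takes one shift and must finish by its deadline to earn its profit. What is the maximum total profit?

128

Sort by profit descending; place each in the latest free slot ≤ its deadline.
By profit: F(d2,57), B(d2,42), E(d1,41), A(d2,38), D(d3,29), C(d2,19)
F→slot 2; B→slot 1; E skipped; A skipped; D→slot 3; C skipped.
Profit = 42 + 57 + 29 = 128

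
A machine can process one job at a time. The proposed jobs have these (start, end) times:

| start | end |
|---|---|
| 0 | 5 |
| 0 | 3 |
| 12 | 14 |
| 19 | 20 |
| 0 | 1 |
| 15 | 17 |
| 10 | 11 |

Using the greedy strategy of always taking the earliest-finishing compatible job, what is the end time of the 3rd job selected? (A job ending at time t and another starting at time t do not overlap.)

14

Order by finish time; keep every interval that doesn't clash with the previous kept one.
By end time: (0,1), (0,3), (0,5), (10,11), (12,14), (15,17), (19,20).
Pick (0,1); next start ≥ 1 → (10,11); next start ≥ 11 → (12,14); next start ≥ 14 → (15,17); next start ≥ 17 → (19,20).
Selected: (0,1) (10,11) (12,14) (15,17) (19,20)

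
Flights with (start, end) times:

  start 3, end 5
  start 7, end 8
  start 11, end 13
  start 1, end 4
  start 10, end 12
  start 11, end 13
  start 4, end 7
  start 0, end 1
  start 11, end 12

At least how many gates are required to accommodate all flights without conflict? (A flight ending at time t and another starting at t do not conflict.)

4

starts: [0, 1, 3, 4, 7, 10, 11, 11, 11]
ends:   [1, 4, 5, 7, 8, 12, 12, 13, 13]
s0→1 e1→0 s1→1 s3→2 e4→1 s4→2 e5→1 e7→0 s7→1 e8→0 s10→1 s11→2 s11→3 s11→4  — peak 4.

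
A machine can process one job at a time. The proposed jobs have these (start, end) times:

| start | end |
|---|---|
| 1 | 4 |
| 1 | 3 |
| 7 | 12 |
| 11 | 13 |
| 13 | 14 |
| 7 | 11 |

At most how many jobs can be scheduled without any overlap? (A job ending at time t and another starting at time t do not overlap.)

Order by finish time; keep every interval that doesn't clash with the previous kept one.
By end time: (1,3), (1,4), (7,11), (7,12), (11,13), (13,14).
Pick (1,3); next start ≥ 3 → (7,11); next start ≥ 11 → (11,13); next start ≥ 13 → (13,14).
Selected 4 jobs.

4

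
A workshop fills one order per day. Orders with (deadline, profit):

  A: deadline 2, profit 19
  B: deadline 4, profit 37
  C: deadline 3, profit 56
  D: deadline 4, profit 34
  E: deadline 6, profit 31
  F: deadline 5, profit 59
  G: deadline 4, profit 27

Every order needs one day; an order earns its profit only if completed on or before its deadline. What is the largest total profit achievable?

Sort by profit descending; place each in the latest free slot ≤ its deadline.
By profit: F(d5,59), C(d3,56), B(d4,37), D(d4,34), E(d6,31), G(d4,27), A(d2,19)
F→slot 5; C→slot 3; B→slot 4; D→slot 2; E→slot 6; G→slot 1; A skipped.
Profit = 27 + 34 + 56 + 37 + 59 + 31 = 244

244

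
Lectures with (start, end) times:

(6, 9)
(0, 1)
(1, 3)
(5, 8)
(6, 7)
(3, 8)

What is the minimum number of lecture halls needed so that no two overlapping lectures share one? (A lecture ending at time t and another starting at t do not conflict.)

4

starts: [0, 1, 3, 5, 6, 6]
ends:   [1, 3, 7, 8, 8, 9]
s0→1 e1→0 s1→1 e3→0 s3→1 s5→2 s6→3 s6→4  — peak 4.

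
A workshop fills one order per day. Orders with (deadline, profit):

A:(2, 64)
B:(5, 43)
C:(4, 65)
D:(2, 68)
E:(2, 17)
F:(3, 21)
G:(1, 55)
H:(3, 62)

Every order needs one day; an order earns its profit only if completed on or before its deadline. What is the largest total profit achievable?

Sort by profit descending; place each in the latest free slot ≤ its deadline.
Profit order: D=68 C=65 A=64 H=62 G=55 B=43 F=21 E=17
Assign: D→slot 2, C→slot 4, A→slot 1, H→slot 3, G skipped, B→slot 5, F skipped, E skipped.
Slots: [1:A] [2:D] [3:H] [4:C] [5:B]
Profit = 64 + 68 + 62 + 65 + 43 = 302

302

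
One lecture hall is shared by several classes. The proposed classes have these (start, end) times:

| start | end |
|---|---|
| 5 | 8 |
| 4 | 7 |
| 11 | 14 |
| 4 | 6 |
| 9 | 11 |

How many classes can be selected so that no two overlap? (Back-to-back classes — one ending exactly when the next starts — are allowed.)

3

By end time: (4,6), (4,7), (5,8), (9,11), (11,14).
Pick (4,6); next start ≥ 6 → (9,11); next start ≥ 11 → (11,14).
Selected 3 classes.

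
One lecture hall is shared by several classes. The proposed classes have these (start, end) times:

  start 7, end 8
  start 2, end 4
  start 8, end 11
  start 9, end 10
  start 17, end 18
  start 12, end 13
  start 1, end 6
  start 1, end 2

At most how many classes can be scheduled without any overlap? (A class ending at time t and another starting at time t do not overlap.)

6

Sort by end time and greedily take each interval whose start is ≥ the last chosen end.
By end time: (1,2), (2,4), (1,6), (7,8), (9,10), (8,11), (12,13), (17,18).
Pick (1,2); next start ≥ 2 → (2,4); next start ≥ 4 → (7,8); next start ≥ 8 → (9,10); next start ≥ 10 → (12,13); next start ≥ 13 → (17,18).
Selected 6 classes.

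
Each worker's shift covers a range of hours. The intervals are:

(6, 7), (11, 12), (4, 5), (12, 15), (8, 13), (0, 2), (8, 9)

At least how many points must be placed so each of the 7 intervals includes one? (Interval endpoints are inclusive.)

5

By right end: [0,2]  [4,5]  [6,7]  [8,9]  [11,12]  [8,13]  [12,15]
[0,2] uncovered → point at 2; [4,5] uncovered → point at 5; [6,7] uncovered → point at 7; [8,9] uncovered → point at 9; [11,12] uncovered → point at 12.
Points: 2, 5, 7, 9, 12 (5 total).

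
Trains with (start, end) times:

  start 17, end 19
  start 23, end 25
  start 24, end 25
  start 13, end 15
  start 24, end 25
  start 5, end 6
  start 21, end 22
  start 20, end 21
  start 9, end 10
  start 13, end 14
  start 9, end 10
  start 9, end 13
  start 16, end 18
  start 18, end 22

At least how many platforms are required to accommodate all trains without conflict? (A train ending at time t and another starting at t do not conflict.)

3

Count concurrent intervals with a sweep; the peak is the room count.
Events (time:±→running): 5:+→1 6:-→0 9:+→1 9:+→2 9:+→3 … peak 3.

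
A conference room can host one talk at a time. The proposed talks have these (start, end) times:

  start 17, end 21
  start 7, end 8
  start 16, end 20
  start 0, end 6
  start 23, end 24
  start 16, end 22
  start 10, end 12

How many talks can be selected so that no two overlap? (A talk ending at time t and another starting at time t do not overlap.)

Greedy by earliest finish: after sorting by end time, pick each interval compatible with the last pick.
Sorted by end: (0,6)  (7,8)  (10,12)  (16,20)  (17,21)  (16,22)  (23,24)
take (0,6); take (7,8); take (10,12); take (16,20); skip (16,22); take (23,24).
Selected 5 talks.

5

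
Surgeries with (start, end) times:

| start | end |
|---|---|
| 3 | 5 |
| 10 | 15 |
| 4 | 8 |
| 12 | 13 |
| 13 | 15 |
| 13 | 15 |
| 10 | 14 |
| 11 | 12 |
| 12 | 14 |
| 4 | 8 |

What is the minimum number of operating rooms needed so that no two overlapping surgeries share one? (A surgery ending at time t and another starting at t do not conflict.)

5

Count concurrent intervals with a sweep; the peak is the room count.
Events (time:±→running): 3:+→1 4:+→2 4:+→3 5:-→2 8:-→1 8:-→0 10:+→1 10:+→2 11:+→3 12:-→2 12:+→3 12:+→4 13:-→3 13:+→4 13:+→5 … peak 5.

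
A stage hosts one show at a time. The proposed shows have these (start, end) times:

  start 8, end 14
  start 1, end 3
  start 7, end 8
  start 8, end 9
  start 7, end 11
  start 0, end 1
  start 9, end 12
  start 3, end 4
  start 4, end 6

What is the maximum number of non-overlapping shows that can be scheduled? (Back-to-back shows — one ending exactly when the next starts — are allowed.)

7

Order by finish time; keep every interval that doesn't clash with the previous kept one.
Sorted by end: (0,1)  (1,3)  (3,4)  (4,6)  (7,8)  (8,9)  (7,11)  (9,12)  (8,14)
take (0,1); take (1,3); take (3,4); take (4,6); take (7,8); take (8,9); skip (7,11); take (9,12).
Selected 7 shows.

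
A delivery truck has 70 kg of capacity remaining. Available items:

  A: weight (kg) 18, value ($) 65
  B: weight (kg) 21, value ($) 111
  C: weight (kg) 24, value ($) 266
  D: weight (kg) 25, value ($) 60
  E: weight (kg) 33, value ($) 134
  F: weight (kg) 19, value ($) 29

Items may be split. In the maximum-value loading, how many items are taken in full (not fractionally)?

2

Sort by value per unit weight and fill in that order.
Order: C (266/24=11.08) > B (111/21=5.29) > E (134/33=4.06) > A (65/18=3.61) > D (60/25=2.40) > F (29/19=1.53)
Fill: take C (24 @ 266) → take B (21 @ 111) → take 25/33 of E → 101.52; 70/70 used.
2 item(s) taken whole; one partial (take 25/33 of E).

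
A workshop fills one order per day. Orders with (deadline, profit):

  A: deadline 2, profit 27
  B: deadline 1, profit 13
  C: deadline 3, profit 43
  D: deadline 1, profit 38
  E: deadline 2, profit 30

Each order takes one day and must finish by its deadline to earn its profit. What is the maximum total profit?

Profit order: C=43 D=38 E=30 A=27 B=13
Assign: C→slot 3, D→slot 1, E→slot 2, A skipped, B skipped.
Slots: [1:D] [2:E] [3:C]
Profit = 38 + 30 + 43 = 111

111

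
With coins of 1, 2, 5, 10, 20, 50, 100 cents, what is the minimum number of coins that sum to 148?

148 = 1×100 + 2×20 + 1×5 + 1×2 + 1×1
Total coins = 1 + 2 + 1 + 1 + 1 = 6

6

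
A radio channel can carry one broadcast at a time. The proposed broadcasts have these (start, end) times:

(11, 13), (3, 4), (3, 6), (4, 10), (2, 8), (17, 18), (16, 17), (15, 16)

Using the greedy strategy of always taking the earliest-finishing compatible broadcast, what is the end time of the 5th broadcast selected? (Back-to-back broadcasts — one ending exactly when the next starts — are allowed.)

17

Order by finish time; keep every interval that doesn't clash with the previous kept one.
Sorted by end: (3,4)  (3,6)  (2,8)  (4,10)  (11,13)  (15,16)  (16,17)  (17,18)
take (3,4); take (4,10); take (11,13); take (15,16); take (16,17); take (17,18).
Selected: (3,4) (4,10) (11,13) (15,16) (16,17) (17,18)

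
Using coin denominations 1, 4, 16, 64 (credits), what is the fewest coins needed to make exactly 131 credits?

Use the largest denomination that fits, subtract, and repeat.
131 − 2×64→3 − 3×1→0
Total coins = 2 + 3 = 5

5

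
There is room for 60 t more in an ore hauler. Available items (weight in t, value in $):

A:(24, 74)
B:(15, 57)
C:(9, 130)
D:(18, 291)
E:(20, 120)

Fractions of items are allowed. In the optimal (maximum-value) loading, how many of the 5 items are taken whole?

3

Sort by value per unit weight and fill in that order.
Order: D (291/18=16.17) > C (130/9=14.44) > E (120/20=6.00) > B (57/15=3.80) > A (74/24=3.08)
Fill: take D (18 @ 291) → take C (9 @ 130) → take E (20 @ 120) → take 13/15 of B → 49.40; 60/60 used.
3 item(s) taken whole; one partial (take 13/15 of B).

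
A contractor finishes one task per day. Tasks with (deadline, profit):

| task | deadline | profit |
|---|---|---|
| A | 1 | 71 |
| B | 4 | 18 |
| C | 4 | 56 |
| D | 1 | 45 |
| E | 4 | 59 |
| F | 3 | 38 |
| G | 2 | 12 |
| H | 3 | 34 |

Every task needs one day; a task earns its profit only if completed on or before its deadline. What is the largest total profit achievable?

224

Sort by profit descending; place each in the latest free slot ≤ its deadline.
By profit: A(d1,71), E(d4,59), C(d4,56), D(d1,45), F(d3,38), H(d3,34), B(d4,18), G(d2,12)
A→slot 1; E→slot 4; C→slot 3; D skipped; F→slot 2; H skipped; B skipped; G skipped.
Profit = 71 + 38 + 56 + 59 = 224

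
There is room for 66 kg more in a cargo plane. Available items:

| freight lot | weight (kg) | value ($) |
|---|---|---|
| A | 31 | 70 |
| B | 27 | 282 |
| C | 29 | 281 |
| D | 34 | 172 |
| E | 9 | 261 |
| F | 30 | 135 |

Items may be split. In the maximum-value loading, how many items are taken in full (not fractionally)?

3

Sort by value per unit weight and fill in that order.
Ratios (sorted): E 29.00, B 10.44, C 9.69, D 5.06, F 4.50, A 2.26
take E (9 @ 261); take B (27 @ 282); take C (29 @ 281); take 1/34 of D → 5.06. Capacity used 66/66.
3 item(s) taken whole; one partial (take 1/34 of D).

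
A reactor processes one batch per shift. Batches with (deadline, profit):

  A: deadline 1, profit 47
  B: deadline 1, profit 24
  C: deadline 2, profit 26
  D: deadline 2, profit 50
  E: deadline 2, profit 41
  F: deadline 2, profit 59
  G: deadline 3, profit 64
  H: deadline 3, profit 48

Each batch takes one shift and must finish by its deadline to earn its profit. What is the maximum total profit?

Sort by profit descending; place each in the latest free slot ≤ its deadline.
By profit: G(d3,64), F(d2,59), D(d2,50), H(d3,48), A(d1,47), E(d2,41), C(d2,26), B(d1,24)
G→slot 3; F→slot 2; D→slot 1; H skipped; A skipped; E skipped; C skipped; B skipped.
Profit = 50 + 59 + 64 = 173

173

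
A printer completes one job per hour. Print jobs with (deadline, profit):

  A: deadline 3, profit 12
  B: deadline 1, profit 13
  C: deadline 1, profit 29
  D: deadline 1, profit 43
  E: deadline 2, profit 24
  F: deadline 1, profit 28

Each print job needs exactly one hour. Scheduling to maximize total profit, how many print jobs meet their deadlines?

3

Take jobs in profit order; each goes to the latest open slot no later than its deadline.
Profit order: D=43 C=29 F=28 E=24 B=13 A=12
Assign: D→slot 1, C skipped, F skipped, E→slot 2, B skipped, A→slot 3.
Slots: [1:D] [2:E] [3:A]
3 of 6 scheduled.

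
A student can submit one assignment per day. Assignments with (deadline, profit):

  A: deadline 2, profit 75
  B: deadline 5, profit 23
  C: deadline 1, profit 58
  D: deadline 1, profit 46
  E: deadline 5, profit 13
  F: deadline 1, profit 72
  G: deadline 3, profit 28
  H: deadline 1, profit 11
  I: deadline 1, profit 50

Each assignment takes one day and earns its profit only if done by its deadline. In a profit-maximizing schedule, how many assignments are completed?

Profit order: A=75 F=72 C=58 I=50 D=46 G=28 B=23 E=13 H=11
Assign: A→slot 2, F→slot 1, C skipped, I skipped, D skipped, G→slot 3, B→slot 5, E→slot 4, H skipped.
Slots: [1:F] [2:A] [3:G] [4:E] [5:B]
5 of 9 scheduled.

5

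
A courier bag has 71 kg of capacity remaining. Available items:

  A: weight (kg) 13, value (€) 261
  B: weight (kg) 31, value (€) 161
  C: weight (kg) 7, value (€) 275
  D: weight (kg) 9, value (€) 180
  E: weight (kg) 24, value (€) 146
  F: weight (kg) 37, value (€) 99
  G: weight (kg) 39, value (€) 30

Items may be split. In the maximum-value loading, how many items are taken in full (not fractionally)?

4

Sort by value per unit weight and fill in that order.
Ratios (sorted): C 39.29, A 20.08, D 20.00, E 6.08, B 5.19, F 2.68, G 0.77
take C (7 @ 275); take A (13 @ 261); take D (9 @ 180); take E (24 @ 146); take 18/31 of B → 93.48. Capacity used 71/71.
4 item(s) taken whole; one partial (take 18/31 of B).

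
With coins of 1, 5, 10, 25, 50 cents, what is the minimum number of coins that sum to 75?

Use the largest denomination that fits, subtract, and repeat.
75 = 1×50 + 1×25
Total coins = 1 + 1 = 2

2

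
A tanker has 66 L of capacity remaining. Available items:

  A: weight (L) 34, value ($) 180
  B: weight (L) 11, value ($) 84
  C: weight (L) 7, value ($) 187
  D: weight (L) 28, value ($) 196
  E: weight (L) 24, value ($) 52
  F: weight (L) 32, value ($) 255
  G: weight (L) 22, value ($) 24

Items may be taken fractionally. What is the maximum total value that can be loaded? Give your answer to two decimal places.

Sort by value per unit weight and fill in that order.
Ratios (sorted): C 26.71, F 7.97, B 7.64, D 7.00, A 5.29, E 2.17, G 1.09
take C (7 @ 187); take F (32 @ 255); take B (11 @ 84); take 16/28 of D → 112.00. Capacity used 66/66.
Total value = 638.00

638.00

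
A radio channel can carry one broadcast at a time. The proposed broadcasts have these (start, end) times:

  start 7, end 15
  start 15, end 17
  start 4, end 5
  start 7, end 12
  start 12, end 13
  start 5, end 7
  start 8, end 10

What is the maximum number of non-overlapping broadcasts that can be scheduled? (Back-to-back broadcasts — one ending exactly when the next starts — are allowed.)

5

Order by finish time; keep every interval that doesn't clash with the previous kept one.
Sorted by end: (4,5)  (5,7)  (8,10)  (7,12)  (12,13)  (7,15)  (15,17)
take (4,5); take (5,7); take (8,10); take (12,13); skip (7,15); take (15,17).
Selected 5 broadcasts.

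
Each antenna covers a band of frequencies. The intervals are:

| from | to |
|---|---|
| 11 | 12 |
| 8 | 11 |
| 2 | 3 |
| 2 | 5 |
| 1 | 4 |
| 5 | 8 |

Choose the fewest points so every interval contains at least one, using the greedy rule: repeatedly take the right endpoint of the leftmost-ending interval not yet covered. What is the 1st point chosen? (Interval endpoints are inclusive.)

Sort by right endpoint; whenever an interval is uncovered, place a point at its right end.
Sorted: [2,3] [1,4] [2,5] [5,8] [8,11] [11,12]
{[2,3],[1,4],[2,5]} hit by 3; {[5,8],[8,11]} hit by 8; {[11,12]} hit by 12.
Points: 3, 8, 12 (3 total).

3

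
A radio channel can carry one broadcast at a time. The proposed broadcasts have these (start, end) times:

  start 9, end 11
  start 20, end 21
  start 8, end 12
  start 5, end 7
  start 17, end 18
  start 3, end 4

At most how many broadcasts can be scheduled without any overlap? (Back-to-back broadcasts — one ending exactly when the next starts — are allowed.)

5

Order by finish time; keep every interval that doesn't clash with the previous kept one.
By end time: (3,4), (5,7), (9,11), (8,12), (17,18), (20,21).
Pick (3,4); next start ≥ 4 → (5,7); next start ≥ 7 → (9,11); next start ≥ 11 → (17,18); next start ≥ 18 → (20,21).
Selected 5 broadcasts.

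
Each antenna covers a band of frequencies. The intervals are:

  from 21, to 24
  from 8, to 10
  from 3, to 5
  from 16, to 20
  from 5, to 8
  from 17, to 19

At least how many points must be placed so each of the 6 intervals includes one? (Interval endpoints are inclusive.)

Sorted: [3,5] [5,8] [8,10] [17,19] [16,20] [21,24]
{[3,5],[5,8]} hit by 5; {[8,10]} hit by 10; {[17,19],[16,20]} hit by 19; {[21,24]} hit by 24.
Points: 5, 10, 19, 24 (4 total).

4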